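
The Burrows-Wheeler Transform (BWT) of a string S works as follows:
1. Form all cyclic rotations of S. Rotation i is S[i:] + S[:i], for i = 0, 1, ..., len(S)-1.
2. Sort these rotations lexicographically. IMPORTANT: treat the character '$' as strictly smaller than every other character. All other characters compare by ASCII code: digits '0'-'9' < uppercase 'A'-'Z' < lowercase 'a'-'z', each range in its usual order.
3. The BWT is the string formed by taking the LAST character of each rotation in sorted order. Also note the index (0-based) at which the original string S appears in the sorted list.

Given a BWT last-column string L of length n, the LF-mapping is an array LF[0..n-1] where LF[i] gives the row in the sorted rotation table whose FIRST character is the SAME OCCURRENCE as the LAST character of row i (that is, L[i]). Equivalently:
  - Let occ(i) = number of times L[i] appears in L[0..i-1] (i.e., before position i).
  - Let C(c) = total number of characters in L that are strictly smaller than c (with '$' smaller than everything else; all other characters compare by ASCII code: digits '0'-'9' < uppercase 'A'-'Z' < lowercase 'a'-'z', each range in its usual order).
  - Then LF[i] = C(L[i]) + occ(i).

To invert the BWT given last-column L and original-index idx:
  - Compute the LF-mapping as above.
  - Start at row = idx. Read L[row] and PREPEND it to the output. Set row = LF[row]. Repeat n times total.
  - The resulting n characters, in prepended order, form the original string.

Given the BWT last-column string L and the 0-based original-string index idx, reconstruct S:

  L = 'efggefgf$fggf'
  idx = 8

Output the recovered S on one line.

LF mapping: 1 3 8 9 2 4 10 5 0 6 11 12 7
Walk LF starting at row 8, prepending L[row]:
  step 1: row=8, L[8]='$', prepend. Next row=LF[8]=0
  step 2: row=0, L[0]='e', prepend. Next row=LF[0]=1
  step 3: row=1, L[1]='f', prepend. Next row=LF[1]=3
  step 4: row=3, L[3]='g', prepend. Next row=LF[3]=9
  step 5: row=9, L[9]='f', prepend. Next row=LF[9]=6
  step 6: row=6, L[6]='g', prepend. Next row=LF[6]=10
  step 7: row=10, L[10]='g', prepend. Next row=LF[10]=11
  step 8: row=11, L[11]='g', prepend. Next row=LF[11]=12
  step 9: row=12, L[12]='f', prepend. Next row=LF[12]=7
  step 10: row=7, L[7]='f', prepend. Next row=LF[7]=5
  step 11: row=5, L[5]='f', prepend. Next row=LF[5]=4
  step 12: row=4, L[4]='e', prepend. Next row=LF[4]=2
  step 13: row=2, L[2]='g', prepend. Next row=LF[2]=8
Reversed output: gefffgggfgfe$

Answer: gefffgggfgfe$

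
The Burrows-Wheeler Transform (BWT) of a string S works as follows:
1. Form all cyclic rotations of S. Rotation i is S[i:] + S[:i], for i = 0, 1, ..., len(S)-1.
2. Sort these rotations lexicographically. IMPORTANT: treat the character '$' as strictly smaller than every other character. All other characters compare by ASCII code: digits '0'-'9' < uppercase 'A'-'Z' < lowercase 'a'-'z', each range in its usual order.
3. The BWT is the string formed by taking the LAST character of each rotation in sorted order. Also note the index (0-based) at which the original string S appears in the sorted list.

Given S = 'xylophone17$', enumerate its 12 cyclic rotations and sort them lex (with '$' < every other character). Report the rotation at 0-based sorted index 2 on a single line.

Answer: 7$xylophone1

Derivation:
All 12 rotations (rotation i = S[i:]+S[:i]):
  rot[0] = xylophone17$
  rot[1] = ylophone17$x
  rot[2] = lophone17$xy
  rot[3] = ophone17$xyl
  rot[4] = phone17$xylo
  rot[5] = hone17$xylop
  rot[6] = one17$xyloph
  rot[7] = ne17$xylopho
  rot[8] = e17$xylophon
  rot[9] = 17$xylophone
  rot[10] = 7$xylophone1
  rot[11] = $xylophone17
Sorted (with $ < everything):
  sorted[0] = $xylophone17
  sorted[1] = 17$xylophone
  sorted[2] = 7$xylophone1
  sorted[3] = e17$xylophon
  sorted[4] = hone17$xylop
  sorted[5] = lophone17$xy
  sorted[6] = ne17$xylopho
  sorted[7] = one17$xyloph
  sorted[8] = ophone17$xyl
  sorted[9] = phone17$xylo
  sorted[10] = xylophone17$
  sorted[11] = ylophone17$x
sorted[2] = 7$xylophone1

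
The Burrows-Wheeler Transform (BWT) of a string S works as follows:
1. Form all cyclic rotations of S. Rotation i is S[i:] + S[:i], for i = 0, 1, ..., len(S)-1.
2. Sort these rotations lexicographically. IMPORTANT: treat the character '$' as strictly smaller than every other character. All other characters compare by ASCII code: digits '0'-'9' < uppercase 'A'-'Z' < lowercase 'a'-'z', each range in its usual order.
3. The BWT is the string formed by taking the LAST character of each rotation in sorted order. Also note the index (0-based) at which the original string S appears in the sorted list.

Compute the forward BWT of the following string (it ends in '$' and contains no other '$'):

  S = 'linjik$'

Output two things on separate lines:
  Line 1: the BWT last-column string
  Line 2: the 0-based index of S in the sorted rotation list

Answer: kjlni$i
5

Derivation:
All 7 rotations (rotation i = S[i:]+S[:i]):
  rot[0] = linjik$
  rot[1] = injik$l
  rot[2] = njik$li
  rot[3] = jik$lin
  rot[4] = ik$linj
  rot[5] = k$linji
  rot[6] = $linjik
Sorted (with $ < everything):
  sorted[0] = $linjik  (last char: 'k')
  sorted[1] = ik$linj  (last char: 'j')
  sorted[2] = injik$l  (last char: 'l')
  sorted[3] = jik$lin  (last char: 'n')
  sorted[4] = k$linji  (last char: 'i')
  sorted[5] = linjik$  (last char: '$')
  sorted[6] = njik$li  (last char: 'i')
Last column: kjlni$i
Original string S is at sorted index 5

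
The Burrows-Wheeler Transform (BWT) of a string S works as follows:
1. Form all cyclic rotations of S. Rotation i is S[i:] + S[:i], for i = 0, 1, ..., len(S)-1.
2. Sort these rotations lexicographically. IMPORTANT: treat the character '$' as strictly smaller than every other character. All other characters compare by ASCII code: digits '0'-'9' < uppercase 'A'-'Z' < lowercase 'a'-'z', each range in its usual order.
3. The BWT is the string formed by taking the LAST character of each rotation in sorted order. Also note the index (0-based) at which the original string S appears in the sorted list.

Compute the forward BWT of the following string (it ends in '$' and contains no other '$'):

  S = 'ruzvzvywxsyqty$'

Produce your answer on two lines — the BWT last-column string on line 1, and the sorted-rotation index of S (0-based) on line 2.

All 15 rotations (rotation i = S[i:]+S[:i]):
  rot[0] = ruzvzvywxsyqty$
  rot[1] = uzvzvywxsyqty$r
  rot[2] = zvzvywxsyqty$ru
  rot[3] = vzvywxsyqty$ruz
  rot[4] = zvywxsyqty$ruzv
  rot[5] = vywxsyqty$ruzvz
  rot[6] = ywxsyqty$ruzvzv
  rot[7] = wxsyqty$ruzvzvy
  rot[8] = xsyqty$ruzvzvyw
  rot[9] = syqty$ruzvzvywx
  rot[10] = yqty$ruzvzvywxs
  rot[11] = qty$ruzvzvywxsy
  rot[12] = ty$ruzvzvywxsyq
  rot[13] = y$ruzvzvywxsyqt
  rot[14] = $ruzvzvywxsyqty
Sorted (with $ < everything):
  sorted[0] = $ruzvzvywxsyqty  (last char: 'y')
  sorted[1] = qty$ruzvzvywxsy  (last char: 'y')
  sorted[2] = ruzvzvywxsyqty$  (last char: '$')
  sorted[3] = syqty$ruzvzvywx  (last char: 'x')
  sorted[4] = ty$ruzvzvywxsyq  (last char: 'q')
  sorted[5] = uzvzvywxsyqty$r  (last char: 'r')
  sorted[6] = vywxsyqty$ruzvz  (last char: 'z')
  sorted[7] = vzvywxsyqty$ruz  (last char: 'z')
  sorted[8] = wxsyqty$ruzvzvy  (last char: 'y')
  sorted[9] = xsyqty$ruzvzvyw  (last char: 'w')
  sorted[10] = y$ruzvzvywxsyqt  (last char: 't')
  sorted[11] = yqty$ruzvzvywxs  (last char: 's')
  sorted[12] = ywxsyqty$ruzvzv  (last char: 'v')
  sorted[13] = zvywxsyqty$ruzv  (last char: 'v')
  sorted[14] = zvzvywxsyqty$ru  (last char: 'u')
Last column: yy$xqrzzywtsvvu
Original string S is at sorted index 2

Answer: yy$xqrzzywtsvvu
2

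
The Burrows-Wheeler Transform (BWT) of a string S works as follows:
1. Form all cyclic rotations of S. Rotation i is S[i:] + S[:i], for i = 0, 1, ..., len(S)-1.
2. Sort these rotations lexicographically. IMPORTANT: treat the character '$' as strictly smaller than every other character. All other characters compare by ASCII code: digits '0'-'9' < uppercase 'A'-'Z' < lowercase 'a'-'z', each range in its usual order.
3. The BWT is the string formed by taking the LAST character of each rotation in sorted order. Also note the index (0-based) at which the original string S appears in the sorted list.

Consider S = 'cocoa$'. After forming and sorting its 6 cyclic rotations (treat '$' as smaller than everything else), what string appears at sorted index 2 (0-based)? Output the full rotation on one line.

Answer: coa$co

Derivation:
All 6 rotations (rotation i = S[i:]+S[:i]):
  rot[0] = cocoa$
  rot[1] = ocoa$c
  rot[2] = coa$co
  rot[3] = oa$coc
  rot[4] = a$coco
  rot[5] = $cocoa
Sorted (with $ < everything):
  sorted[0] = $cocoa
  sorted[1] = a$coco
  sorted[2] = coa$co
  sorted[3] = cocoa$
  sorted[4] = oa$coc
  sorted[5] = ocoa$c
sorted[2] = coa$co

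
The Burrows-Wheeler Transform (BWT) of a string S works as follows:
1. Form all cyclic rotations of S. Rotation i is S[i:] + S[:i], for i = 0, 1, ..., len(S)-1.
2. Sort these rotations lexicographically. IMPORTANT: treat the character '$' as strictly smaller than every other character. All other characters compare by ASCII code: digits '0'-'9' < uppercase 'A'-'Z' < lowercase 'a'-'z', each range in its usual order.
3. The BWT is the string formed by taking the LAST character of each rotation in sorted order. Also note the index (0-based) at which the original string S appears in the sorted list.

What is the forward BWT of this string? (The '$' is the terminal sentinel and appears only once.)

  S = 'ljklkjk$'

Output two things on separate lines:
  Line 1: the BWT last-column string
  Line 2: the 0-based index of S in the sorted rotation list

Answer: kkljlj$k
6

Derivation:
All 8 rotations (rotation i = S[i:]+S[:i]):
  rot[0] = ljklkjk$
  rot[1] = jklkjk$l
  rot[2] = klkjk$lj
  rot[3] = lkjk$ljk
  rot[4] = kjk$ljkl
  rot[5] = jk$ljklk
  rot[6] = k$ljklkj
  rot[7] = $ljklkjk
Sorted (with $ < everything):
  sorted[0] = $ljklkjk  (last char: 'k')
  sorted[1] = jk$ljklk  (last char: 'k')
  sorted[2] = jklkjk$l  (last char: 'l')
  sorted[3] = k$ljklkj  (last char: 'j')
  sorted[4] = kjk$ljkl  (last char: 'l')
  sorted[5] = klkjk$lj  (last char: 'j')
  sorted[6] = ljklkjk$  (last char: '$')
  sorted[7] = lkjk$ljk  (last char: 'k')
Last column: kkljlj$k
Original string S is at sorted index 6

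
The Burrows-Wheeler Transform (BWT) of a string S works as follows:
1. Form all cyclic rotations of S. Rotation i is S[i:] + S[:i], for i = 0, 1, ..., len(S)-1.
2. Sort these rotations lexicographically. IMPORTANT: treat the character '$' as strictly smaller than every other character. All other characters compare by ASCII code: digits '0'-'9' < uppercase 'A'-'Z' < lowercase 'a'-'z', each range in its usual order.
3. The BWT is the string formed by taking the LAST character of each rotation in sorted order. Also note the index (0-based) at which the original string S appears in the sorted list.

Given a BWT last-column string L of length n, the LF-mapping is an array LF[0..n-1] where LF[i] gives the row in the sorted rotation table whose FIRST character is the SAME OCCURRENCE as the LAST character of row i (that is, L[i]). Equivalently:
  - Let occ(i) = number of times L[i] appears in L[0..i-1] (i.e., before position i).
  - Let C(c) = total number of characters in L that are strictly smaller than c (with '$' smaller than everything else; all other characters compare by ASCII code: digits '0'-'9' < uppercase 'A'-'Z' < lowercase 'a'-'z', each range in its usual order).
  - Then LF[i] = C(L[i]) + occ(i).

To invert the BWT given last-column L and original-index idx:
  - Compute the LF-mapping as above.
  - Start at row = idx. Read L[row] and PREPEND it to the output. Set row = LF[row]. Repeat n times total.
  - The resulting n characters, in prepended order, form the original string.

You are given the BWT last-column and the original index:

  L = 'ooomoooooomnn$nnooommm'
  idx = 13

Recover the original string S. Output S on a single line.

Answer: omoonomoononommoonomo$

Derivation:
LF mapping: 10 11 12 1 13 14 15 16 17 18 2 6 7 0 8 9 19 20 21 3 4 5
Walk LF starting at row 13, prepending L[row]:
  step 1: row=13, L[13]='$', prepend. Next row=LF[13]=0
  step 2: row=0, L[0]='o', prepend. Next row=LF[0]=10
  step 3: row=10, L[10]='m', prepend. Next row=LF[10]=2
  step 4: row=2, L[2]='o', prepend. Next row=LF[2]=12
  step 5: row=12, L[12]='n', prepend. Next row=LF[12]=7
  step 6: row=7, L[7]='o', prepend. Next row=LF[7]=16
  step 7: row=16, L[16]='o', prepend. Next row=LF[16]=19
  step 8: row=19, L[19]='m', prepend. Next row=LF[19]=3
  step 9: row=3, L[3]='m', prepend. Next row=LF[3]=1
  step 10: row=1, L[1]='o', prepend. Next row=LF[1]=11
  step 11: row=11, L[11]='n', prepend. Next row=LF[11]=6
  step 12: row=6, L[6]='o', prepend. Next row=LF[6]=15
  step 13: row=15, L[15]='n', prepend. Next row=LF[15]=9
  step 14: row=9, L[9]='o', prepend. Next row=LF[9]=18
  step 15: row=18, L[18]='o', prepend. Next row=LF[18]=21
  step 16: row=21, L[21]='m', prepend. Next row=LF[21]=5
  step 17: row=5, L[5]='o', prepend. Next row=LF[5]=14
  step 18: row=14, L[14]='n', prepend. Next row=LF[14]=8
  step 19: row=8, L[8]='o', prepend. Next row=LF[8]=17
  step 20: row=17, L[17]='o', prepend. Next row=LF[17]=20
  step 21: row=20, L[20]='m', prepend. Next row=LF[20]=4
  step 22: row=4, L[4]='o', prepend. Next row=LF[4]=13
Reversed output: omoonomoononommoonomo$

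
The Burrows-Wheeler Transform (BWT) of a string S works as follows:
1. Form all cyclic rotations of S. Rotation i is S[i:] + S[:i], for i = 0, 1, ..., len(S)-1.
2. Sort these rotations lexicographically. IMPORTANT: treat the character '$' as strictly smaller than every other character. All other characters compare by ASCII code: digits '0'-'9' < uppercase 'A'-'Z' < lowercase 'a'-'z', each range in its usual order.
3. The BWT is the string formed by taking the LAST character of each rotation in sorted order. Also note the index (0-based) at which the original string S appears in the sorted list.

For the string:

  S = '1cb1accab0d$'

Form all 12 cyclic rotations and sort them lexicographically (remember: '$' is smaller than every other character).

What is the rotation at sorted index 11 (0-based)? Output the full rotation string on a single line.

All 12 rotations (rotation i = S[i:]+S[:i]):
  rot[0] = 1cb1accab0d$
  rot[1] = cb1accab0d$1
  rot[2] = b1accab0d$1c
  rot[3] = 1accab0d$1cb
  rot[4] = accab0d$1cb1
  rot[5] = ccab0d$1cb1a
  rot[6] = cab0d$1cb1ac
  rot[7] = ab0d$1cb1acc
  rot[8] = b0d$1cb1acca
  rot[9] = 0d$1cb1accab
  rot[10] = d$1cb1accab0
  rot[11] = $1cb1accab0d
Sorted (with $ < everything):
  sorted[0] = $1cb1accab0d
  sorted[1] = 0d$1cb1accab
  sorted[2] = 1accab0d$1cb
  sorted[3] = 1cb1accab0d$
  sorted[4] = ab0d$1cb1acc
  sorted[5] = accab0d$1cb1
  sorted[6] = b0d$1cb1acca
  sorted[7] = b1accab0d$1c
  sorted[8] = cab0d$1cb1ac
  sorted[9] = cb1accab0d$1
  sorted[10] = ccab0d$1cb1a
  sorted[11] = d$1cb1accab0
sorted[11] = d$1cb1accab0

Answer: d$1cb1accab0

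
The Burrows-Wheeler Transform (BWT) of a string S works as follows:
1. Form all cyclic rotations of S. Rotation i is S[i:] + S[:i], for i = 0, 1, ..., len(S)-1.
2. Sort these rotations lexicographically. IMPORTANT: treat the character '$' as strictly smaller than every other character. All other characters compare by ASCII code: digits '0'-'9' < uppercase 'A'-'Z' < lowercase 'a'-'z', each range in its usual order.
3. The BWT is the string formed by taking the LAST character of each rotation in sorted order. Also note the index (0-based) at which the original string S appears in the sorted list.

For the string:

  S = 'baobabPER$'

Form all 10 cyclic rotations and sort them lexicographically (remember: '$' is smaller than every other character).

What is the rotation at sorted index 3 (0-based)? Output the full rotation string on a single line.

All 10 rotations (rotation i = S[i:]+S[:i]):
  rot[0] = baobabPER$
  rot[1] = aobabPER$b
  rot[2] = obabPER$ba
  rot[3] = babPER$bao
  rot[4] = abPER$baob
  rot[5] = bPER$baoba
  rot[6] = PER$baobab
  rot[7] = ER$baobabP
  rot[8] = R$baobabPE
  rot[9] = $baobabPER
Sorted (with $ < everything):
  sorted[0] = $baobabPER
  sorted[1] = ER$baobabP
  sorted[2] = PER$baobab
  sorted[3] = R$baobabPE
  sorted[4] = abPER$baob
  sorted[5] = aobabPER$b
  sorted[6] = bPER$baoba
  sorted[7] = babPER$bao
  sorted[8] = baobabPER$
  sorted[9] = obabPER$ba
sorted[3] = R$baobabPE

Answer: R$baobabPE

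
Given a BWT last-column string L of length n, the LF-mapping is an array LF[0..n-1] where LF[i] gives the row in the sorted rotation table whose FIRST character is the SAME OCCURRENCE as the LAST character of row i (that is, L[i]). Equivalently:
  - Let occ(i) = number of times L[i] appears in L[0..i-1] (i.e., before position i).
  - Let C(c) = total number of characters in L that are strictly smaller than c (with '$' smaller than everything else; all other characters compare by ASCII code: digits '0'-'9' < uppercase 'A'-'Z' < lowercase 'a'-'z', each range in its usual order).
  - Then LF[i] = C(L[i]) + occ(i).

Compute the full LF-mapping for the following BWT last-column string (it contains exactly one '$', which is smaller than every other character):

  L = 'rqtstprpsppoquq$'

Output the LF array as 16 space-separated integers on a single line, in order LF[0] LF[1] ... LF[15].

Char counts: '$':1, 'o':1, 'p':4, 'q':3, 'r':2, 's':2, 't':2, 'u':1
C (first-col start): C('$')=0, C('o')=1, C('p')=2, C('q')=6, C('r')=9, C('s')=11, C('t')=13, C('u')=15
L[0]='r': occ=0, LF[0]=C('r')+0=9+0=9
L[1]='q': occ=0, LF[1]=C('q')+0=6+0=6
L[2]='t': occ=0, LF[2]=C('t')+0=13+0=13
L[3]='s': occ=0, LF[3]=C('s')+0=11+0=11
L[4]='t': occ=1, LF[4]=C('t')+1=13+1=14
L[5]='p': occ=0, LF[5]=C('p')+0=2+0=2
L[6]='r': occ=1, LF[6]=C('r')+1=9+1=10
L[7]='p': occ=1, LF[7]=C('p')+1=2+1=3
L[8]='s': occ=1, LF[8]=C('s')+1=11+1=12
L[9]='p': occ=2, LF[9]=C('p')+2=2+2=4
L[10]='p': occ=3, LF[10]=C('p')+3=2+3=5
L[11]='o': occ=0, LF[11]=C('o')+0=1+0=1
L[12]='q': occ=1, LF[12]=C('q')+1=6+1=7
L[13]='u': occ=0, LF[13]=C('u')+0=15+0=15
L[14]='q': occ=2, LF[14]=C('q')+2=6+2=8
L[15]='$': occ=0, LF[15]=C('$')+0=0+0=0

Answer: 9 6 13 11 14 2 10 3 12 4 5 1 7 15 8 0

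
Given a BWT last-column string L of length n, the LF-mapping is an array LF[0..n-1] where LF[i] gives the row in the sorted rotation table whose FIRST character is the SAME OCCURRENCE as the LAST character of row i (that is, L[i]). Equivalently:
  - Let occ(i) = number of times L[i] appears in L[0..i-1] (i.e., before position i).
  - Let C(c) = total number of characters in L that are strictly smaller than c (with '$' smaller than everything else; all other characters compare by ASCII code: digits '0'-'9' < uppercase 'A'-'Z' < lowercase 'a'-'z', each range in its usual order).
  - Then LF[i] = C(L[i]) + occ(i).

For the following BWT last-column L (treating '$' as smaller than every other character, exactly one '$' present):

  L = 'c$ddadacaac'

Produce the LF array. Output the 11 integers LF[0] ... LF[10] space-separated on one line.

Answer: 5 0 8 9 1 10 2 6 3 4 7

Derivation:
Char counts: '$':1, 'a':4, 'c':3, 'd':3
C (first-col start): C('$')=0, C('a')=1, C('c')=5, C('d')=8
L[0]='c': occ=0, LF[0]=C('c')+0=5+0=5
L[1]='$': occ=0, LF[1]=C('$')+0=0+0=0
L[2]='d': occ=0, LF[2]=C('d')+0=8+0=8
L[3]='d': occ=1, LF[3]=C('d')+1=8+1=9
L[4]='a': occ=0, LF[4]=C('a')+0=1+0=1
L[5]='d': occ=2, LF[5]=C('d')+2=8+2=10
L[6]='a': occ=1, LF[6]=C('a')+1=1+1=2
L[7]='c': occ=1, LF[7]=C('c')+1=5+1=6
L[8]='a': occ=2, LF[8]=C('a')+2=1+2=3
L[9]='a': occ=3, LF[9]=C('a')+3=1+3=4
L[10]='c': occ=2, LF[10]=C('c')+2=5+2=7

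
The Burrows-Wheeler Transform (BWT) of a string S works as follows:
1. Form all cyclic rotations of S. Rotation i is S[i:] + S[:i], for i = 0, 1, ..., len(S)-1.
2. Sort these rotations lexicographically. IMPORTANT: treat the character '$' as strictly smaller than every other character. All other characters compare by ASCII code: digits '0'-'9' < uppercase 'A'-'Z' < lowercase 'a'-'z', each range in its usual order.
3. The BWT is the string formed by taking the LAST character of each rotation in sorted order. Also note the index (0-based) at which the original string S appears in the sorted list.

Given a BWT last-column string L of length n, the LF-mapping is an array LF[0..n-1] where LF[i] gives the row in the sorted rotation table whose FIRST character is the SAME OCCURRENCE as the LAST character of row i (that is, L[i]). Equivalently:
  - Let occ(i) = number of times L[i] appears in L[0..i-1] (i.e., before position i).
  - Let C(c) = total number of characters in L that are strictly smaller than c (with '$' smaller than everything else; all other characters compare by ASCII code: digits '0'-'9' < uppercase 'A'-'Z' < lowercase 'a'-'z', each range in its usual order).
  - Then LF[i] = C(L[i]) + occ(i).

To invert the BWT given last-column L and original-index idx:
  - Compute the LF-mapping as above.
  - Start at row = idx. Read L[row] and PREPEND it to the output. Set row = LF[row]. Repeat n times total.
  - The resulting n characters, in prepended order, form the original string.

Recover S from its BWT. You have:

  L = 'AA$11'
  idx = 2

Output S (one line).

Answer: 1A1A$

Derivation:
LF mapping: 3 4 0 1 2
Walk LF starting at row 2, prepending L[row]:
  step 1: row=2, L[2]='$', prepend. Next row=LF[2]=0
  step 2: row=0, L[0]='A', prepend. Next row=LF[0]=3
  step 3: row=3, L[3]='1', prepend. Next row=LF[3]=1
  step 4: row=1, L[1]='A', prepend. Next row=LF[1]=4
  step 5: row=4, L[4]='1', prepend. Next row=LF[4]=2
Reversed output: 1A1A$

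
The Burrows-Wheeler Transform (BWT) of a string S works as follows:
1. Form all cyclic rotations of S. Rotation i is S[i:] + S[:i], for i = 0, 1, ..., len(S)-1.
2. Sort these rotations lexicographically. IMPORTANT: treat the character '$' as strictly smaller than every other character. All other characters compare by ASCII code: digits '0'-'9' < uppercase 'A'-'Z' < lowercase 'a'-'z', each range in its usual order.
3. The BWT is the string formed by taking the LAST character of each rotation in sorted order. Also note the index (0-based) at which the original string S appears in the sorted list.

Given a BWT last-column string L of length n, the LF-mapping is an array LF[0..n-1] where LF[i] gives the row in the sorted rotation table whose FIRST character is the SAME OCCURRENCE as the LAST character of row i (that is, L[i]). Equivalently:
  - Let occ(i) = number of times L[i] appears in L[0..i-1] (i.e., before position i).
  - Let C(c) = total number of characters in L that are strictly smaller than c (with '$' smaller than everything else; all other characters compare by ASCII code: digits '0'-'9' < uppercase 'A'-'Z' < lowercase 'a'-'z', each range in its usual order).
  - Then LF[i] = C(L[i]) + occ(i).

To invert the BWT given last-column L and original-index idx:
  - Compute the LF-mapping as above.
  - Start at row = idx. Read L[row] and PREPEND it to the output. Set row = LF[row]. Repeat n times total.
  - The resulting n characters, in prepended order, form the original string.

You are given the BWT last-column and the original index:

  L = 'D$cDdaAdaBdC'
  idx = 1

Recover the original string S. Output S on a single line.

Answer: AaDCddacBdD$

Derivation:
LF mapping: 4 0 8 5 9 6 1 10 7 2 11 3
Walk LF starting at row 1, prepending L[row]:
  step 1: row=1, L[1]='$', prepend. Next row=LF[1]=0
  step 2: row=0, L[0]='D', prepend. Next row=LF[0]=4
  step 3: row=4, L[4]='d', prepend. Next row=LF[4]=9
  step 4: row=9, L[9]='B', prepend. Next row=LF[9]=2
  step 5: row=2, L[2]='c', prepend. Next row=LF[2]=8
  step 6: row=8, L[8]='a', prepend. Next row=LF[8]=7
  step 7: row=7, L[7]='d', prepend. Next row=LF[7]=10
  step 8: row=10, L[10]='d', prepend. Next row=LF[10]=11
  step 9: row=11, L[11]='C', prepend. Next row=LF[11]=3
  step 10: row=3, L[3]='D', prepend. Next row=LF[3]=5
  step 11: row=5, L[5]='a', prepend. Next row=LF[5]=6
  step 12: row=6, L[6]='A', prepend. Next row=LF[6]=1
Reversed output: AaDCddacBdD$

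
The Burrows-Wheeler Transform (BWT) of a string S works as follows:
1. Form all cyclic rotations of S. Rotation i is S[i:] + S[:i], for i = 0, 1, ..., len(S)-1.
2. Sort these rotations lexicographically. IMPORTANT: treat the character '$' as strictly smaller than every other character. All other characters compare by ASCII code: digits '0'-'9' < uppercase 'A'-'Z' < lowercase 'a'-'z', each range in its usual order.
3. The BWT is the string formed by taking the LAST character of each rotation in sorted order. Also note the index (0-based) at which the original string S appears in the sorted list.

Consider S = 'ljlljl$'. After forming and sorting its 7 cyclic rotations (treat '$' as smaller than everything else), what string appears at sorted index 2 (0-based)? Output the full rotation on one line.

All 7 rotations (rotation i = S[i:]+S[:i]):
  rot[0] = ljlljl$
  rot[1] = jlljl$l
  rot[2] = lljl$lj
  rot[3] = ljl$ljl
  rot[4] = jl$ljll
  rot[5] = l$ljllj
  rot[6] = $ljlljl
Sorted (with $ < everything):
  sorted[0] = $ljlljl
  sorted[1] = jl$ljll
  sorted[2] = jlljl$l
  sorted[3] = l$ljllj
  sorted[4] = ljl$ljl
  sorted[5] = ljlljl$
  sorted[6] = lljl$lj
sorted[2] = jlljl$l

Answer: jlljl$l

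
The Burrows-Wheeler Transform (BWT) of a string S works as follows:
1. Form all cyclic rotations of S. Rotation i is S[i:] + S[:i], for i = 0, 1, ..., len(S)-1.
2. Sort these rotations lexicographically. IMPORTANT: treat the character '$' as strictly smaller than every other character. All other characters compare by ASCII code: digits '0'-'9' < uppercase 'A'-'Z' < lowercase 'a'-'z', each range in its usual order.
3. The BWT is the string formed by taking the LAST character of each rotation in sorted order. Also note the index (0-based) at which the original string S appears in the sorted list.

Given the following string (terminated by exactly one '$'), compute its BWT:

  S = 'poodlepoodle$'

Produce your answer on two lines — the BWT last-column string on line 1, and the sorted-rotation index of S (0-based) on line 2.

Answer: eoollddooppe$
12

Derivation:
All 13 rotations (rotation i = S[i:]+S[:i]):
  rot[0] = poodlepoodle$
  rot[1] = oodlepoodle$p
  rot[2] = odlepoodle$po
  rot[3] = dlepoodle$poo
  rot[4] = lepoodle$pood
  rot[5] = epoodle$poodl
  rot[6] = poodle$poodle
  rot[7] = oodle$poodlep
  rot[8] = odle$poodlepo
  rot[9] = dle$poodlepoo
  rot[10] = le$poodlepood
  rot[11] = e$poodlepoodl
  rot[12] = $poodlepoodle
Sorted (with $ < everything):
  sorted[0] = $poodlepoodle  (last char: 'e')
  sorted[1] = dle$poodlepoo  (last char: 'o')
  sorted[2] = dlepoodle$poo  (last char: 'o')
  sorted[3] = e$poodlepoodl  (last char: 'l')
  sorted[4] = epoodle$poodl  (last char: 'l')
  sorted[5] = le$poodlepood  (last char: 'd')
  sorted[6] = lepoodle$pood  (last char: 'd')
  sorted[7] = odle$poodlepo  (last char: 'o')
  sorted[8] = odlepoodle$po  (last char: 'o')
  sorted[9] = oodle$poodlep  (last char: 'p')
  sorted[10] = oodlepoodle$p  (last char: 'p')
  sorted[11] = poodle$poodle  (last char: 'e')
  sorted[12] = poodlepoodle$  (last char: '$')
Last column: eoollddooppe$
Original string S is at sorted index 12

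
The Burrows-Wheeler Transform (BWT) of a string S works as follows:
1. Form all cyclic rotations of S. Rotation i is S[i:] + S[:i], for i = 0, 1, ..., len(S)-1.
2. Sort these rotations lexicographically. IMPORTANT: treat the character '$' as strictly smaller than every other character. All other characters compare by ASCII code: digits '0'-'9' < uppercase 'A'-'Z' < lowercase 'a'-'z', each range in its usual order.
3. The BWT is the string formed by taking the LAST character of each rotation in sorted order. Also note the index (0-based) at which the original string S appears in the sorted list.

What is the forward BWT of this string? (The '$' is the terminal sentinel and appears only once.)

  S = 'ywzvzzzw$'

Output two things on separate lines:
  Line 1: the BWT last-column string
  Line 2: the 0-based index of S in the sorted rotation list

All 9 rotations (rotation i = S[i:]+S[:i]):
  rot[0] = ywzvzzzw$
  rot[1] = wzvzzzw$y
  rot[2] = zvzzzw$yw
  rot[3] = vzzzw$ywz
  rot[4] = zzzw$ywzv
  rot[5] = zzw$ywzvz
  rot[6] = zw$ywzvzz
  rot[7] = w$ywzvzzz
  rot[8] = $ywzvzzzw
Sorted (with $ < everything):
  sorted[0] = $ywzvzzzw  (last char: 'w')
  sorted[1] = vzzzw$ywz  (last char: 'z')
  sorted[2] = w$ywzvzzz  (last char: 'z')
  sorted[3] = wzvzzzw$y  (last char: 'y')
  sorted[4] = ywzvzzzw$  (last char: '$')
  sorted[5] = zvzzzw$yw  (last char: 'w')
  sorted[6] = zw$ywzvzz  (last char: 'z')
  sorted[7] = zzw$ywzvz  (last char: 'z')
  sorted[8] = zzzw$ywzv  (last char: 'v')
Last column: wzzy$wzzv
Original string S is at sorted index 4

Answer: wzzy$wzzv
4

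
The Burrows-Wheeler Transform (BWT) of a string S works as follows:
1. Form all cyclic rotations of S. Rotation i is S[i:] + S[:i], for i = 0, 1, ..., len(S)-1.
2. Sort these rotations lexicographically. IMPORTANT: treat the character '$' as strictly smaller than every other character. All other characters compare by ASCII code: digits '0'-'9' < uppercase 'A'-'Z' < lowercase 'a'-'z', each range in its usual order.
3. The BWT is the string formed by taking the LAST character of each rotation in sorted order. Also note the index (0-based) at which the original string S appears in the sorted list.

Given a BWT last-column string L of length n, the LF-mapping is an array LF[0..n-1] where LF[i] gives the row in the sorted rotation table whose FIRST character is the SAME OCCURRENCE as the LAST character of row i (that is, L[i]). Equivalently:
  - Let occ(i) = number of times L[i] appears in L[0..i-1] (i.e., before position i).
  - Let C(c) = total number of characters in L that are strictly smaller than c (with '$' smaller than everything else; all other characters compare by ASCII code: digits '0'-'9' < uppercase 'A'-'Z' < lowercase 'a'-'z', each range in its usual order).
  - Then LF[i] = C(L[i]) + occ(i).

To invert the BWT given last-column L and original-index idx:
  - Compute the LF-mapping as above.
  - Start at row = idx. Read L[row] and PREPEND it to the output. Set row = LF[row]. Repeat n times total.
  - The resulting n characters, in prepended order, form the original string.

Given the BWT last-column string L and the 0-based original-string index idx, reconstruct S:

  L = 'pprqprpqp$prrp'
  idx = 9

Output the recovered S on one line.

Answer: qprrrpqppprpp$

Derivation:
LF mapping: 1 2 10 8 3 11 4 9 5 0 6 12 13 7
Walk LF starting at row 9, prepending L[row]:
  step 1: row=9, L[9]='$', prepend. Next row=LF[9]=0
  step 2: row=0, L[0]='p', prepend. Next row=LF[0]=1
  step 3: row=1, L[1]='p', prepend. Next row=LF[1]=2
  step 4: row=2, L[2]='r', prepend. Next row=LF[2]=10
  step 5: row=10, L[10]='p', prepend. Next row=LF[10]=6
  step 6: row=6, L[6]='p', prepend. Next row=LF[6]=4
  step 7: row=4, L[4]='p', prepend. Next row=LF[4]=3
  step 8: row=3, L[3]='q', prepend. Next row=LF[3]=8
  step 9: row=8, L[8]='p', prepend. Next row=LF[8]=5
  step 10: row=5, L[5]='r', prepend. Next row=LF[5]=11
  step 11: row=11, L[11]='r', prepend. Next row=LF[11]=12
  step 12: row=12, L[12]='r', prepend. Next row=LF[12]=13
  step 13: row=13, L[13]='p', prepend. Next row=LF[13]=7
  step 14: row=7, L[7]='q', prepend. Next row=LF[7]=9
Reversed output: qprrrpqppprpp$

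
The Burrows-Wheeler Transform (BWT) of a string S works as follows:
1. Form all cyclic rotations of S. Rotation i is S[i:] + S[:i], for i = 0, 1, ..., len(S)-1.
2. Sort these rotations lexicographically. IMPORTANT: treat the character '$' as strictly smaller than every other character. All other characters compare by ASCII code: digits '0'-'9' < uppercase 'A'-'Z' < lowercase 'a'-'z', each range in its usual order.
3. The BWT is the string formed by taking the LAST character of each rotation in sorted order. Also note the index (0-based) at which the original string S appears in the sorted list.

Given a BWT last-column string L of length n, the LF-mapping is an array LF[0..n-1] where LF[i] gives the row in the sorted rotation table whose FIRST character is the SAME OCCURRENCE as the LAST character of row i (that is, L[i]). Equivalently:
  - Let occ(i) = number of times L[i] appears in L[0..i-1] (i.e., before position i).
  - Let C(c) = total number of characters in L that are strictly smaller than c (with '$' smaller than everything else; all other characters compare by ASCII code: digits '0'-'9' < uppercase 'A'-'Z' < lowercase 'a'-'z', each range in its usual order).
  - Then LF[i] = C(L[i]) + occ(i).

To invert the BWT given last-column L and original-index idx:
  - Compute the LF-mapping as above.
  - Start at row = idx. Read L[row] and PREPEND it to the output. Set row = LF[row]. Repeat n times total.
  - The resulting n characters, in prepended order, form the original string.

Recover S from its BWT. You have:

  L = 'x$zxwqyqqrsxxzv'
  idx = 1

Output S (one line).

Answer: qsxxyvzzqwrxqx$

Derivation:
LF mapping: 8 0 13 9 7 1 12 2 3 4 5 10 11 14 6
Walk LF starting at row 1, prepending L[row]:
  step 1: row=1, L[1]='$', prepend. Next row=LF[1]=0
  step 2: row=0, L[0]='x', prepend. Next row=LF[0]=8
  step 3: row=8, L[8]='q', prepend. Next row=LF[8]=3
  step 4: row=3, L[3]='x', prepend. Next row=LF[3]=9
  step 5: row=9, L[9]='r', prepend. Next row=LF[9]=4
  step 6: row=4, L[4]='w', prepend. Next row=LF[4]=7
  step 7: row=7, L[7]='q', prepend. Next row=LF[7]=2
  step 8: row=2, L[2]='z', prepend. Next row=LF[2]=13
  step 9: row=13, L[13]='z', prepend. Next row=LF[13]=14
  step 10: row=14, L[14]='v', prepend. Next row=LF[14]=6
  step 11: row=6, L[6]='y', prepend. Next row=LF[6]=12
  step 12: row=12, L[12]='x', prepend. Next row=LF[12]=11
  step 13: row=11, L[11]='x', prepend. Next row=LF[11]=10
  step 14: row=10, L[10]='s', prepend. Next row=LF[10]=5
  step 15: row=5, L[5]='q', prepend. Next row=LF[5]=1
Reversed output: qsxxyvzzqwrxqx$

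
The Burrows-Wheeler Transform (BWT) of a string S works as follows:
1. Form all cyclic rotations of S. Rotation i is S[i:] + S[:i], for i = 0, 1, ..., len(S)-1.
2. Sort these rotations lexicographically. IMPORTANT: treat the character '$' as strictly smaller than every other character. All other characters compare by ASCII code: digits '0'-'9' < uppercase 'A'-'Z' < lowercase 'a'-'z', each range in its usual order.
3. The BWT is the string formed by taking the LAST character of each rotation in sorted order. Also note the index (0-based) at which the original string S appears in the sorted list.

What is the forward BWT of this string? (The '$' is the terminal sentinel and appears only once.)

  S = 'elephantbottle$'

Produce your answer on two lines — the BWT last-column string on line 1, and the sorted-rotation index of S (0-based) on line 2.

All 15 rotations (rotation i = S[i:]+S[:i]):
  rot[0] = elephantbottle$
  rot[1] = lephantbottle$e
  rot[2] = ephantbottle$el
  rot[3] = phantbottle$ele
  rot[4] = hantbottle$elep
  rot[5] = antbottle$eleph
  rot[6] = ntbottle$elepha
  rot[7] = tbottle$elephan
  rot[8] = bottle$elephant
  rot[9] = ottle$elephantb
  rot[10] = ttle$elephantbo
  rot[11] = tle$elephantbot
  rot[12] = le$elephantbott
  rot[13] = e$elephantbottl
  rot[14] = $elephantbottle
Sorted (with $ < everything):
  sorted[0] = $elephantbottle  (last char: 'e')
  sorted[1] = antbottle$eleph  (last char: 'h')
  sorted[2] = bottle$elephant  (last char: 't')
  sorted[3] = e$elephantbottl  (last char: 'l')
  sorted[4] = elephantbottle$  (last char: '$')
  sorted[5] = ephantbottle$el  (last char: 'l')
  sorted[6] = hantbottle$elep  (last char: 'p')
  sorted[7] = le$elephantbott  (last char: 't')
  sorted[8] = lephantbottle$e  (last char: 'e')
  sorted[9] = ntbottle$elepha  (last char: 'a')
  sorted[10] = ottle$elephantb  (last char: 'b')
  sorted[11] = phantbottle$ele  (last char: 'e')
  sorted[12] = tbottle$elephan  (last char: 'n')
  sorted[13] = tle$elephantbot  (last char: 't')
  sorted[14] = ttle$elephantbo  (last char: 'o')
Last column: ehtl$lpteabento
Original string S is at sorted index 4

Answer: ehtl$lpteabento
4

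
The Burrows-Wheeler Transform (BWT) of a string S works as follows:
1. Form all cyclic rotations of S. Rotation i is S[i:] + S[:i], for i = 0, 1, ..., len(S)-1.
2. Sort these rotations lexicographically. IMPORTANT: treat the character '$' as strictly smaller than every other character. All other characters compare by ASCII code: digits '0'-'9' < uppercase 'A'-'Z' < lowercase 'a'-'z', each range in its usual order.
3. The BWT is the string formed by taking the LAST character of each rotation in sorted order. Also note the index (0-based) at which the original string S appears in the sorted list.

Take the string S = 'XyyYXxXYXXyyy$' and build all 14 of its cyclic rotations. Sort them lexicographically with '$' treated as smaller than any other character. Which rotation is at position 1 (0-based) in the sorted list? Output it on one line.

Answer: XXyyy$XyyYXxXY

Derivation:
All 14 rotations (rotation i = S[i:]+S[:i]):
  rot[0] = XyyYXxXYXXyyy$
  rot[1] = yyYXxXYXXyyy$X
  rot[2] = yYXxXYXXyyy$Xy
  rot[3] = YXxXYXXyyy$Xyy
  rot[4] = XxXYXXyyy$XyyY
  rot[5] = xXYXXyyy$XyyYX
  rot[6] = XYXXyyy$XyyYXx
  rot[7] = YXXyyy$XyyYXxX
  rot[8] = XXyyy$XyyYXxXY
  rot[9] = Xyyy$XyyYXxXYX
  rot[10] = yyy$XyyYXxXYXX
  rot[11] = yy$XyyYXxXYXXy
  rot[12] = y$XyyYXxXYXXyy
  rot[13] = $XyyYXxXYXXyyy
Sorted (with $ < everything):
  sorted[0] = $XyyYXxXYXXyyy
  sorted[1] = XXyyy$XyyYXxXY
  sorted[2] = XYXXyyy$XyyYXx
  sorted[3] = XxXYXXyyy$XyyY
  sorted[4] = XyyYXxXYXXyyy$
  sorted[5] = Xyyy$XyyYXxXYX
  sorted[6] = YXXyyy$XyyYXxX
  sorted[7] = YXxXYXXyyy$Xyy
  sorted[8] = xXYXXyyy$XyyYX
  sorted[9] = y$XyyYXxXYXXyy
  sorted[10] = yYXxXYXXyyy$Xy
  sorted[11] = yy$XyyYXxXYXXy
  sorted[12] = yyYXxXYXXyyy$X
  sorted[13] = yyy$XyyYXxXYXX
sorted[1] = XXyyy$XyyYXxXY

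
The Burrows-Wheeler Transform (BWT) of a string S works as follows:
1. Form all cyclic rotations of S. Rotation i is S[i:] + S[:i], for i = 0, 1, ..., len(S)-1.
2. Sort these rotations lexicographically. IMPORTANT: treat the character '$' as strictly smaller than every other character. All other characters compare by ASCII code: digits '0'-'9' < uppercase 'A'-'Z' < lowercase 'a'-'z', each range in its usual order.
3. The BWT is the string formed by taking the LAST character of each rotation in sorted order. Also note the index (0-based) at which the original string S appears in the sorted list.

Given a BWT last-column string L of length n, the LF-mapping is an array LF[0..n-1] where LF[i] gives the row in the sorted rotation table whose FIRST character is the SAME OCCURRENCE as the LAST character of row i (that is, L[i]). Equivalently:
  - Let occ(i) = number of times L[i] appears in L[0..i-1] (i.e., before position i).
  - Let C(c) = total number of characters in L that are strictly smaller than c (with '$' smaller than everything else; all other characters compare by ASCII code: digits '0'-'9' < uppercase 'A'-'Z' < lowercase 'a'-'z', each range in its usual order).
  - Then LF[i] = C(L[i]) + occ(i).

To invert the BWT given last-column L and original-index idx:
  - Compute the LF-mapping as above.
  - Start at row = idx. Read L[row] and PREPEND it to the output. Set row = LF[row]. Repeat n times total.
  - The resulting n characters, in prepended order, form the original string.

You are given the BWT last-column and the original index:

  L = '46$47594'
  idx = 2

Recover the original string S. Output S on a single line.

LF mapping: 1 5 0 2 6 4 7 3
Walk LF starting at row 2, prepending L[row]:
  step 1: row=2, L[2]='$', prepend. Next row=LF[2]=0
  step 2: row=0, L[0]='4', prepend. Next row=LF[0]=1
  step 3: row=1, L[1]='6', prepend. Next row=LF[1]=5
  step 4: row=5, L[5]='5', prepend. Next row=LF[5]=4
  step 5: row=4, L[4]='7', prepend. Next row=LF[4]=6
  step 6: row=6, L[6]='9', prepend. Next row=LF[6]=7
  step 7: row=7, L[7]='4', prepend. Next row=LF[7]=3
  step 8: row=3, L[3]='4', prepend. Next row=LF[3]=2
Reversed output: 4497564$

Answer: 4497564$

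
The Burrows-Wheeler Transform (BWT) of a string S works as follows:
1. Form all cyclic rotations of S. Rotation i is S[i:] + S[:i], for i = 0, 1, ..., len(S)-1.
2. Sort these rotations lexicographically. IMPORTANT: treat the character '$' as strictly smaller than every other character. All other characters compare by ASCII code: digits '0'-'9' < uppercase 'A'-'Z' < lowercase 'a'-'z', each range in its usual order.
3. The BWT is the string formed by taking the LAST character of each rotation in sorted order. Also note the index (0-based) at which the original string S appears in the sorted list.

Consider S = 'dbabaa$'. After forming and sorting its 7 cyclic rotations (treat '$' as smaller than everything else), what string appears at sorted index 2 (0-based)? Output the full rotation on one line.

All 7 rotations (rotation i = S[i:]+S[:i]):
  rot[0] = dbabaa$
  rot[1] = babaa$d
  rot[2] = abaa$db
  rot[3] = baa$dba
  rot[4] = aa$dbab
  rot[5] = a$dbaba
  rot[6] = $dbabaa
Sorted (with $ < everything):
  sorted[0] = $dbabaa
  sorted[1] = a$dbaba
  sorted[2] = aa$dbab
  sorted[3] = abaa$db
  sorted[4] = baa$dba
  sorted[5] = babaa$d
  sorted[6] = dbabaa$
sorted[2] = aa$dbab

Answer: aa$dbab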